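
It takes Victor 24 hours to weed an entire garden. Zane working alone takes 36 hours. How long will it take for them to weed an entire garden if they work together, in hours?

72/5 hours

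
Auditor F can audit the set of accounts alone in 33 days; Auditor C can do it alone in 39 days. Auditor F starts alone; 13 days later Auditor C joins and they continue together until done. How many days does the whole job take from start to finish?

143/6 days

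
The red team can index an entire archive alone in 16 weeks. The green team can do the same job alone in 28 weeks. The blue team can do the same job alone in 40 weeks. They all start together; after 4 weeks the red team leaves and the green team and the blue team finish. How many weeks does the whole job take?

210/17 weeks

In the first 4 weeks the combined rate is 69/560, so 69/140 of the job is done, leaving 71/140.
After the red team leaves the rate is 17/280 per week; the remaining 71/140 takes 142/17 weeks.
Total = 4 + 142/17 = 210/17 weeks.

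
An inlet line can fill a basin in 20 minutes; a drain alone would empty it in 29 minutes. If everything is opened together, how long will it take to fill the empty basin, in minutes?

Net rate = 1/20 − 1/29 = (29 − 20)/580 = 9/580 per minute.
Filling time = 1 ÷ (9/580) = 580/9 minutes.

580/9 minutes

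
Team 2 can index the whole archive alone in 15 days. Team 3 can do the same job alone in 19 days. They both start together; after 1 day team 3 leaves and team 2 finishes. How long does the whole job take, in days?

In the first 1 day the combined rate is 34/285, so 34/285 of the job is done, leaving 251/285.
After team 3 leaves the rate is 1/15 per day; the remaining 251/285 takes 251/19 days.
Total = 1 + 251/19 = 270/19 days.

270/19 days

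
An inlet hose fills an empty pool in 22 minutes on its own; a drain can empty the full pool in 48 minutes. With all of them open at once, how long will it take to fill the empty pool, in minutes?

528/13 minutes

Net rate = 1/22 − 1/48 = (24 − 11)/528 = 13/528 per minute.
Filling time = 1 ÷ (13/528) = 528/13 minutes.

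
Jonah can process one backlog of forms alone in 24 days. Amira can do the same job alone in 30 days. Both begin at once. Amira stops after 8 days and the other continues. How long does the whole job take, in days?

In the first 8 days the combined rate is 3/40, so 3/5 of the job is done, leaving 2/5.
After Amira leaves the rate is 1/24 per day; the remaining 2/5 takes 48/5 days.
Total = 8 + 48/5 = 88/5 days.

88/5 days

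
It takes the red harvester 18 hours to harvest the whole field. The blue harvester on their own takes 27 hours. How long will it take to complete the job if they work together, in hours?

54/5 hours

With two workers the combined time is the product over the sum: 18·27/(18+27) = 486/45 = 54/5 hours.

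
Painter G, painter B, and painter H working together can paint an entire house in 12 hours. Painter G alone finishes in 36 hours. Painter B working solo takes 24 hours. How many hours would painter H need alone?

72 hours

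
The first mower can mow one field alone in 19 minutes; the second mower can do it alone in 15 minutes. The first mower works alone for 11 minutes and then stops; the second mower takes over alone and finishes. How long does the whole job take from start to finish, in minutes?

In 11 minutes the first mower does 11/19 of the job, leaving 8/19.
The second mower works at 1/15 per minute, so finishing takes 8/19 ÷ 1/15 = 120/19 minutes.
Total time = 11 + 120/19 = 329/19 minutes.

329/19 minutes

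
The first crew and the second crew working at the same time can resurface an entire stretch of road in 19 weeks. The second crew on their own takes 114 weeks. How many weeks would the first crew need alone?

114/5 weeks

Combined rate is 1/19 per week.
Known contribution: 1/114 per week.
So the first crew's rate is 1/19 − 1/114 = 5/114, meaning 114/5 weeks alone.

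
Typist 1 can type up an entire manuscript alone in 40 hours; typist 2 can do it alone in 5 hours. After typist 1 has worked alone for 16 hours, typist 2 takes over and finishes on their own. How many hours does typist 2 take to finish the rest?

In 16 hours typist 1 does 16/40 = 2/5 of the job, leaving 3/5.
Typist 2 works at 1/5 per hour, so finishing takes 3/5 ÷ 1/5 = 3 hours.

3 hours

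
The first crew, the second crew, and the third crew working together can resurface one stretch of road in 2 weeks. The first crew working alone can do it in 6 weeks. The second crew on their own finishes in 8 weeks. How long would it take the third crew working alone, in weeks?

Combined rate is 1/2 per week.
Known contribution: 1/6 + 1/8 = (4 + 3)/24 = 7/24 per week.
So the third crew's rate is 1/2 − 7/24 = 5/24, meaning 24/5 weeks alone.

24/5 weeks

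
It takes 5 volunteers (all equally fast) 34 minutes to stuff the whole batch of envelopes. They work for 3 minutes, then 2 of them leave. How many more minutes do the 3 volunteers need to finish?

155/3 minutes

One volunteer does 1/170 of the job per minute.
After 3 minutes with 5 volunteers, 3/34 is done (31/34 left).
With 3 volunteers the rate is 3/170, so the rest takes 31/34 ÷ 3/170 = 155/3 minutes.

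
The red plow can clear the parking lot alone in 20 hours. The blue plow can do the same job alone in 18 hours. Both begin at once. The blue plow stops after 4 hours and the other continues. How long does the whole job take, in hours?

In the first 4 hours the combined rate is 19/180, so 19/45 of the job is done, leaving 26/45.
After the blue plow leaves the rate is 1/20 per hour; the remaining 26/45 takes 104/9 hours.
Total = 4 + 104/9 = 140/9 hours.

140/9 hours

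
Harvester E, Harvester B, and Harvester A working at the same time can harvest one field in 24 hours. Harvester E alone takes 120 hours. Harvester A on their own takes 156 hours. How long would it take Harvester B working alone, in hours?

260/7 hours

Combined rate is 1/24 per hour.
Known contribution: 1/120 + 1/156 = (13 + 10)/1560 = 23/1560 per hour.
So Harvester B's rate is 1/24 − 23/1560 = 7/260, meaning 260/7 hours alone.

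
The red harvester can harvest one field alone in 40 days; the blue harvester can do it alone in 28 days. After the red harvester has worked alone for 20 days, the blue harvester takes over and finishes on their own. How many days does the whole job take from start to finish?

In 20 days the red harvester does 20/40 = 1/2 of the job, leaving 1/2.
The blue harvester works at 1/28 per day, so finishing takes 1/2 ÷ 1/28 = 14 days.
Total time = 20 + 14 = 34 days.

34 days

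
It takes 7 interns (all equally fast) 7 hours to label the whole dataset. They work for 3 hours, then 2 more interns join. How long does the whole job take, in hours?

One intern does 1/49 of the job per hour.
After 3 hours with 7 interns, 3/7 is done (4/7 left).
With 9 interns the rate is 9/49, so the rest takes 4/7 ÷ 9/49 = 28/9 hours.
Total = 3 + 28/9 = 55/9 hours.

55/9 hours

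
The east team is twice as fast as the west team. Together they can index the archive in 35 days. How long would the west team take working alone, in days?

Let the west team's rate be r; then the east team's rate is 2r, so together (2 + 1)r = 3r = 1/35.
Thus r = 1/105 per day.
The west team alone: 105 days; the east team alone: 105/2 days.

105 days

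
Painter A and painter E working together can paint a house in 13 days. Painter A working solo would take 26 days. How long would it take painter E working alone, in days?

Combined rate is 1/13 per day.
Known contribution: 1/26 per day.
So painter E's rate is 1/13 − 1/26 = 1/26, meaning 26 days alone.

26 days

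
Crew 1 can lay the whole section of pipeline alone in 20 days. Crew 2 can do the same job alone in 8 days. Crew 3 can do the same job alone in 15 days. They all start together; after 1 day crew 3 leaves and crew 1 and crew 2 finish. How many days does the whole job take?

16/3 days

In the first 1 day the combined rate is 29/120, so 29/120 of the job is done, leaving 91/120.
After crew 3 leaves the rate is 7/40 per day; the remaining 91/120 takes 13/3 days.
Total = 1 + 13/3 = 16/3 days.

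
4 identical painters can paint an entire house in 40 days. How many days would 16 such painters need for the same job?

10 days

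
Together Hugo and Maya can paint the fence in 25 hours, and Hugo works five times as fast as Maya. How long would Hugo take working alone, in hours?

Let Maya's rate be r; then Hugo's rate is 5r, so together (5 + 1)r = 6r = 1/25.
Thus r = 1/150 per hour.
Maya alone: 150 hours; Hugo alone: 30 hours.

30 hours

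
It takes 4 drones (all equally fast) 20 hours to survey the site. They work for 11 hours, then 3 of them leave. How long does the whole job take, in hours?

47 hours

One drone does 1/80 of the job per hour.
After 11 hours with 4 drones, 11/20 is done (9/20 left).
With 1 drone the rate is 1/80, so the rest takes 9/20 ÷ 1/80 = 36 hours.
Total = 11 + 36 = 47 hours.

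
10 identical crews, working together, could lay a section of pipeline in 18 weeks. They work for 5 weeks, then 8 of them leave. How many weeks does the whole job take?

One crew does 1/180 of the job per week.
After 5 weeks with 10 crews, 5/18 is done (13/18 left).
With 2 crews the rate is 2/180 = 1/90, so the rest takes 13/18 ÷ 1/90 = 65 weeks.
Total = 5 + 65 = 70 weeks.

70 weeks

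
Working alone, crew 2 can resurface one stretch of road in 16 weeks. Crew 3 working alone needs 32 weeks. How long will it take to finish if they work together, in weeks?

With two workers the combined time is the product over the sum: 16·32/(16+32) = 512/48 = 32/3 weeks.

32/3 weeks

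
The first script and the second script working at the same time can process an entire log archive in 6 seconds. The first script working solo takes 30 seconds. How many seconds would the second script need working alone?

15/2 seconds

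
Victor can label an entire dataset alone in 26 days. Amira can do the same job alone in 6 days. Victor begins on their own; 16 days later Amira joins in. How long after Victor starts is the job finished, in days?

143/8 days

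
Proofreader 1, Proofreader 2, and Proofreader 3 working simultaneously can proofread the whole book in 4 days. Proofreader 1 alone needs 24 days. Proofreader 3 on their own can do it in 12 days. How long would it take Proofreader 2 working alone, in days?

8 days

Combined rate is 1/4 per day.
Known contribution: 1/24 + 1/12 = (1 + 2)/24 = 3/24 = 1/8 per day.
So Proofreader 2's rate is 1/4 − 1/8 = 1/8, meaning 8 days alone.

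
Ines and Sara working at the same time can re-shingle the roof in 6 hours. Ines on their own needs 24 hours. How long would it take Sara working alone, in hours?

8 hours

Combined rate is 1/6 per hour.
Known contribution: 1/24 per hour.
So Sara's rate is 1/6 − 1/24 = 1/8, meaning 8 hours alone.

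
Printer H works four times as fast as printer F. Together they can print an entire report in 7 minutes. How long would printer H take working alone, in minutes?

35/4 minutes

Let printer F's rate be r; then printer H's rate is 4r, so together (4 + 1)r = 5r = 1/7.
Thus r = 1/35 per minute.
Printer F alone: 35 minutes; printer H alone: 35/4 minutes.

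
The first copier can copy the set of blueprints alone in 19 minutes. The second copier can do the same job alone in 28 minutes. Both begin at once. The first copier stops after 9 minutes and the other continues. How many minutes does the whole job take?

In the first 9 minutes the combined rate is 47/532, so 423/532 of the job is done, leaving 109/532.
After the first copier leaves the rate is 1/28 per minute; the remaining 109/532 takes 109/19 minutes.
Total = 9 + 109/19 = 280/19 minutes.

280/19 minutes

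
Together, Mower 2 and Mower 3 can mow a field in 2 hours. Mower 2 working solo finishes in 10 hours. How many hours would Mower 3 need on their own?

Combined rate is 1/2 per hour.
Known contribution: 1/10 per hour.
So Mower 3's rate is 1/2 − 1/10 = 2/5, meaning 5/2 hours alone.

5/2 hours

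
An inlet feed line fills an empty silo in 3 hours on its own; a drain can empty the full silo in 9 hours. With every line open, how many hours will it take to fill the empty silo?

9/2 hours

Net rate = 1/3 − 1/9 = (3 − 1)/9 = 2/9 per hour.
Filling time = 1 ÷ (2/9) = 9/2 hours.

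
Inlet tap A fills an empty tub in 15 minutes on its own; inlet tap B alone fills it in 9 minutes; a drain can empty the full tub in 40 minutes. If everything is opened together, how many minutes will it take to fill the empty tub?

72/11 minutes

Net rate = 1/15 + 1/9 − 1/40 = (24 + 40 − 9)/360 = 55/360 = 11/72 per minute.
Filling time = 1 ÷ (11/72) = 72/11 minutes.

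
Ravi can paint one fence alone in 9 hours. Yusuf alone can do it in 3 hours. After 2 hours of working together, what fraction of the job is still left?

1/9

Combined rate: 1/9 + 1/3 = (1 + 3)/9 = 4/9 per hour.
In 2 hours they complete 2·4/9 = 8/9 of the job.
So 1/9 remains.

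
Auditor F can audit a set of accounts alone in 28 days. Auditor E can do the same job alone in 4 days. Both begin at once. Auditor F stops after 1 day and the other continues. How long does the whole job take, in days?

27/7 days

In the first 1 day the combined rate is 2/7, so 2/7 of the job is done, leaving 5/7.
After Auditor F leaves the rate is 1/4 per day; the remaining 5/7 takes 20/7 days.
Total = 1 + 20/7 = 27/7 days.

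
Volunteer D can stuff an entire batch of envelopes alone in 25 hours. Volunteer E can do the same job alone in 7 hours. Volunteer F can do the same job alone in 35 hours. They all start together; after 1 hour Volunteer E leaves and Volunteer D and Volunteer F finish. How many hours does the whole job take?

In the first 1 hour the combined rate is 37/175, so 37/175 of the job is done, leaving 138/175.
After Volunteer E leaves the rate is 12/175 per hour; the remaining 138/175 takes 23/2 hours.
Total = 1 + 23/2 = 25/2 hours.

25/2 hours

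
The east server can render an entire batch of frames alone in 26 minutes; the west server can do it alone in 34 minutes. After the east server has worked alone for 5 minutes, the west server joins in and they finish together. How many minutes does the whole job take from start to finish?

In 5 minutes the east server does 5/26 of the job, leaving 21/26.
The east server and the west server together work at 15/221 per minute, so finishing takes 21/26 ÷ 15/221 = 119/10 minutes.
Total time = 5 + 119/10 = 169/10 minutes.

169/10 minutes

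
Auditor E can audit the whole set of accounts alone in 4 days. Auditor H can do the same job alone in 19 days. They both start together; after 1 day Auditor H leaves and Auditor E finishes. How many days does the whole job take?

In the first 1 day the combined rate is 23/76, so 23/76 of the job is done, leaving 53/76.
After Auditor H leaves the rate is 1/4 per day; the remaining 53/76 takes 53/19 days.
Total = 1 + 53/19 = 72/19 days.

72/19 days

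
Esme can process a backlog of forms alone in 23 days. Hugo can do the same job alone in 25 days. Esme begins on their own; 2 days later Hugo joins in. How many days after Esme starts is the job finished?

207/16 days

In the first 2 days Esme alone does 2/23 of the job, leaving 21/23.
Once everyone is working, combined rate: 1/23 + 1/25 = (25 + 23)/575 = 48/575 per day.
Remaining 21/23 at 48/575 per day takes 175/16 days.
Total from the start = 2 + 175/16 = 207/16 days.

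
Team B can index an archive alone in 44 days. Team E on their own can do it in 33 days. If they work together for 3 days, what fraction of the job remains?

Combined rate: 1/44 + 1/33 = (3 + 4)/132 = 7/132 per day.
In 3 days they complete 3·7/132 = 7/44 of the job.
So 37/44 remains.

37/44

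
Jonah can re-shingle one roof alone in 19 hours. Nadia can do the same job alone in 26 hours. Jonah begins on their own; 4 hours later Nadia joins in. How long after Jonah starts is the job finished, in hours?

38/3 hours

In the first 4 hours Jonah alone does 4/19 of the job, leaving 15/19.
Once everyone is working, combined rate: 1/19 + 1/26 = (26 + 19)/494 = 45/494 per hour.
Remaining 15/19 at 45/494 per hour takes 26/3 hours.
Total from the start = 4 + 26/3 = 38/3 hours.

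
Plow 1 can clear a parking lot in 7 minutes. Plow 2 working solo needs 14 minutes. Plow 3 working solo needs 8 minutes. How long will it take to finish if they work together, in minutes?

56/19 minutes

Combined rate: 1/7 + 1/14 + 1/8 = (8 + 4 + 7)/56 = 19/56 per minute.
Time = 1 ÷ (19/56) = 56/19 minutes.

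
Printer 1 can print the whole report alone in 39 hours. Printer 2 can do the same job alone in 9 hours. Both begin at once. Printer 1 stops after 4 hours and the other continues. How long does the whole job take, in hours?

105/13 hours

In the first 4 hours the combined rate is 16/117, so 64/117 of the job is done, leaving 53/117.
After printer 1 leaves the rate is 1/9 per hour; the remaining 53/117 takes 53/13 hours.
Total = 4 + 53/13 = 105/13 hours.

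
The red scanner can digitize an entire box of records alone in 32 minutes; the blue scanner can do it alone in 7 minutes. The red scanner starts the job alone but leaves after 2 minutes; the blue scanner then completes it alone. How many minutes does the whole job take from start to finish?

137/16 minutes

In 2 minutes the red scanner does 2/32 = 1/16 of the job, leaving 15/16.
The blue scanner works at 1/7 per minute, so finishing takes 15/16 ÷ 1/7 = 105/16 minutes.
Total time = 2 + 105/16 = 137/16 minutes.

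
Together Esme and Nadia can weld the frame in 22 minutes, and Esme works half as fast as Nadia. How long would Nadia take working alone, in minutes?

33 minutes

Let Nadia's rate be r; then Esme's rate is (1/2)r, so together (1/2 + 1)r = (3/2)r = 1/22.
Thus r = 1/33 per minute.
Nadia alone: 33 minutes; Esme alone: 66 minutes.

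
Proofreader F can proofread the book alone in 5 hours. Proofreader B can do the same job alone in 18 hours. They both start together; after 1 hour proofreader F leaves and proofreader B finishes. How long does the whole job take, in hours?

In the first 1 hour the combined rate is 23/90, so 23/90 of the job is done, leaving 67/90.
After proofreader F leaves the rate is 1/18 per hour; the remaining 67/90 takes 67/5 hours.
Total = 1 + 67/5 = 72/5 hours.

72/5 hours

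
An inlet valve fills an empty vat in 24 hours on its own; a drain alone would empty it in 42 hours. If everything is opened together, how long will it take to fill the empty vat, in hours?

Net rate = 1/24 − 1/42 = (7 − 4)/168 = 3/168 = 1/56 per hour.
Filling time = 1 ÷ (1/56) = 56 hours.

56 hours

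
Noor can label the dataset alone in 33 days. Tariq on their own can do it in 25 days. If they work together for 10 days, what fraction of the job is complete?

116/165

Combined rate: 1/33 + 1/25 = (25 + 33)/825 = 58/825 per day.
In 10 days they complete 10·58/825 = 116/165 of the job.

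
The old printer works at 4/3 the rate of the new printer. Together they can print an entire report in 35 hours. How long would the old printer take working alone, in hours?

Let the new printer's rate be r; then the old printer's rate is (4/3)r, so together (4/3 + 1)r = (7/3)r = 1/35.
Thus r = 3/245 per hour.
The new printer alone: 245/3 hours; the old printer alone: 245/4 hours.

245/4 hours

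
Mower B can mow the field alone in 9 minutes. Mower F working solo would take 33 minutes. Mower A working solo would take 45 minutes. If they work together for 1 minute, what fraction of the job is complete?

9/55

Combined rate: 1/9 + 1/33 + 1/45 = (55 + 15 + 11)/495 = 81/495 = 9/55 per minute.
In 1 minute they complete 1·9/55 = 9/55 of the job.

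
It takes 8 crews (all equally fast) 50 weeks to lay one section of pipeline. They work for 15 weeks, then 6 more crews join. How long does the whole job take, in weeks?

One crew does 1/400 of the job per week.
After 15 weeks with 8 crews, 3/10 is done (7/10 left).
With 14 crews the rate is 14/400 = 7/200, so the rest takes 7/10 ÷ 7/200 = 20 weeks.
Total = 15 + 20 = 35 weeks.

35 weeks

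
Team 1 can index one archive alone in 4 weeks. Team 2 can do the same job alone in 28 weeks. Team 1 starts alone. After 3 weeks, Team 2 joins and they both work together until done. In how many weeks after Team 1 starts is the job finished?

31/8 weeks

In the first 3 weeks Team 1 alone does 3/4 of the job, leaving 1/4.
Once everyone is working, combined rate: 1/4 + 1/28 = (7 + 1)/28 = 8/28 = 2/7 per week.
Remaining 1/4 at 2/7 per week takes 7/8 weeks.
Total from the start = 3 + 7/8 = 31/8 weeks.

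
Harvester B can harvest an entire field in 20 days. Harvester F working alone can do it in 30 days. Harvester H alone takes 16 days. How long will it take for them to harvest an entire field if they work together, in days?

Combined rate: 1/20 + 1/30 + 1/16 = (12 + 8 + 15)/240 = 35/240 = 7/48 per day.
Time = 1 ÷ (7/48) = 48/7 days.

48/7 days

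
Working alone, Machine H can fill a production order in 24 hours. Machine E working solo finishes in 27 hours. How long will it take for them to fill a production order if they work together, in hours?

216/17 hours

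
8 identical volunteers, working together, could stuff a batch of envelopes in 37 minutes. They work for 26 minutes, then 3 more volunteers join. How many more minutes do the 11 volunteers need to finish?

One volunteer does 1/296 of the job per minute.
After 26 minutes with 8 volunteers, 26/37 is done (11/37 left).
With 11 volunteers the rate is 11/296, so the rest takes 11/37 ÷ 11/296 = 8 minutes.

8 minutes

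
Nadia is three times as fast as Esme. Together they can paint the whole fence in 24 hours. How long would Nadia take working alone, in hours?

Let Esme's rate be r; then Nadia's rate is 3r, so together (3 + 1)r = 4r = 1/24.
Thus r = 1/96 per hour.
Esme alone: 96 hours; Nadia alone: 32 hours.

32 hours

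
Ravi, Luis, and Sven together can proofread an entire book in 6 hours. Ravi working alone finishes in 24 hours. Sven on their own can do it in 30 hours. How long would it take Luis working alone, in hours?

Combined rate is 1/6 per hour.
Known contribution: 1/24 + 1/30 = (5 + 4)/120 = 9/120 = 3/40 per hour.
So Luis's rate is 1/6 − 3/40 = 11/120, meaning 120/11 hours alone.

120/11 hours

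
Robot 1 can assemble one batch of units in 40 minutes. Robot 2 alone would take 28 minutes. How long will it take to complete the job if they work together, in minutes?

280/17 minutes

Combined rate: 1/40 + 1/28 = (7 + 10)/280 = 17/280 per minute.
Time = 1 ÷ (17/280) = 280/17 minutes.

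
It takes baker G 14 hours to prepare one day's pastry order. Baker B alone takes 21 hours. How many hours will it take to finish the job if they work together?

Combined rate: 1/14 + 1/21 = (3 + 2)/42 = 5/42 per hour.
Time = 1 ÷ (5/42) = 42/5 hours.

42/5 hours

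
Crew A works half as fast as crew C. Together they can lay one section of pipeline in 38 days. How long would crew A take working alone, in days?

114 days

Let crew C's rate be r; then crew A's rate is (1/2)r, so together (1/2 + 1)r = (3/2)r = 1/38.
Thus r = 1/57 per day.
Crew C alone: 57 days; crew A alone: 114 days.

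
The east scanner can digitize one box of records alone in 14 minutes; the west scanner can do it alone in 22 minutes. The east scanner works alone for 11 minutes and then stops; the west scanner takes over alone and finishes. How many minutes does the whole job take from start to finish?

In 11 minutes the east scanner does 11/14 of the job, leaving 3/14.
The west scanner works at 1/22 per minute, so finishing takes 3/14 ÷ 1/22 = 33/7 minutes.
Total time = 11 + 33/7 = 110/7 minutes.

110/7 minutes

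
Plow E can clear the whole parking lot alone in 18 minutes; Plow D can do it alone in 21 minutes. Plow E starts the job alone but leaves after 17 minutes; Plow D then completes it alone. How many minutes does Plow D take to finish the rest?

7/6 minutes

In 17 minutes Plow E does 17/18 of the job, leaving 1/18.
Plow D works at 1/21 per minute, so finishing takes 1/18 ÷ 1/21 = 7/6 minutes.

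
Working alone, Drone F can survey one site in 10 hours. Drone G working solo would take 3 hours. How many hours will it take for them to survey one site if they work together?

Combined rate: 1/10 + 1/3 = (3 + 10)/30 = 13/30 per hour.
Time = 1 ÷ (13/30) = 30/13 hours.

30/13 hours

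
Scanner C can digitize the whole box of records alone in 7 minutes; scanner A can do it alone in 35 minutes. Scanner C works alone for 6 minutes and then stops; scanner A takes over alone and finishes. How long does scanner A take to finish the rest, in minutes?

5 minutes

In 6 minutes scanner C does 6/7 of the job, leaving 1/7.
Scanner A works at 1/35 per minute, so finishing takes 1/7 ÷ 1/35 = 5 minutes.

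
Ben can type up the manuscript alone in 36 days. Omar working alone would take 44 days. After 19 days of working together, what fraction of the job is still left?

4/99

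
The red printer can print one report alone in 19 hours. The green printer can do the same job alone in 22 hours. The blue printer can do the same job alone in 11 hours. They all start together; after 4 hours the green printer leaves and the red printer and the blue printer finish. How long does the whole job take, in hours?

57/10 hours

In the first 4 hours the combined rate is 79/418, so 158/209 of the job is done, leaving 51/209.
After the green printer leaves the rate is 30/209 per hour; the remaining 51/209 takes 17/10 hours.
Total = 4 + 17/10 = 57/10 hours.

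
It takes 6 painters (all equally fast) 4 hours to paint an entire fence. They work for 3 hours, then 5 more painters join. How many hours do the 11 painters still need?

One painter does 1/24 of the job per hour.
After 3 hours with 6 painters, 3/4 is done (1/4 left).
With 11 painters the rate is 11/24, so the rest takes 1/4 ÷ 11/24 = 6/11 hours.

6/11 hours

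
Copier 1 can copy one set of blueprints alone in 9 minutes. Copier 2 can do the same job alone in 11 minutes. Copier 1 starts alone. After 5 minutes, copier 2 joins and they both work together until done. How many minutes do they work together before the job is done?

11/5 minutes

In the first 5 minutes copier 1 alone does 5/9 of the job, leaving 4/9.
Once everyone is working, combined rate: 1/9 + 1/11 = (11 + 9)/99 = 20/99 per minute.
Remaining 4/9 at 20/99 per minute takes 11/5 minutes.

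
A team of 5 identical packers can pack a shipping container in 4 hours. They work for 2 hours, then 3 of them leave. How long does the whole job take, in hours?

7 hours

One packer does 1/20 of the job per hour.
After 2 hours with 5 packers, 1/2 is done (1/2 left).
With 2 packers the rate is 2/20 = 1/10, so the rest takes 1/2 ÷ 1/10 = 5 hours.
Total = 2 + 5 = 7 hours.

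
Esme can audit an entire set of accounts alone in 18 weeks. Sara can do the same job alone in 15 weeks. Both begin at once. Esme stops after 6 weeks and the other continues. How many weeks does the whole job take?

In the first 6 weeks the combined rate is 11/90, so 11/15 of the job is done, leaving 4/15.
After Esme leaves the rate is 1/15 per week; the remaining 4/15 takes 4 weeks.
Total = 6 + 4 = 10 weeks.

10 weeks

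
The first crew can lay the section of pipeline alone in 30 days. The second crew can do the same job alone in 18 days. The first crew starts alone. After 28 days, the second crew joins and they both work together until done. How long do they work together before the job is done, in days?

In the first 28 days the first crew alone does 28/30 = 14/15 of the job, leaving 1/15.
Once everyone is working, combined rate: 1/30 + 1/18 = (3 + 5)/90 = 8/90 = 4/45 per day.
Remaining 1/15 at 4/45 per day takes 3/4 days.

3/4 days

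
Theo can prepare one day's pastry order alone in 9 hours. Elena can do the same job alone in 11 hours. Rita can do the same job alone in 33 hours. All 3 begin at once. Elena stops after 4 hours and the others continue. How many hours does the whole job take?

In the first 4 hours the combined rate is 23/99, so 92/99 of the job is done, leaving 7/99.
After Elena leaves the rate is 14/99 per hour; the remaining 7/99 takes 1/2 hours.
Total = 4 + 1/2 = 9/2 hours.

9/2 hours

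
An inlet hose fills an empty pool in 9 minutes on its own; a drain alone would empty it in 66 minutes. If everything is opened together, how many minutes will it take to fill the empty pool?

198/19 minutes

Net rate = 1/9 − 1/66 = (22 − 3)/198 = 19/198 per minute.
Filling time = 1 ÷ (19/198) = 198/19 minutes.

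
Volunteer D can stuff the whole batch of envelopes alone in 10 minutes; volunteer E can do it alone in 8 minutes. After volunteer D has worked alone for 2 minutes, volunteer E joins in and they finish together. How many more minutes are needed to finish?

32/9 minutes

In 2 minutes volunteer D does 2/10 = 1/5 of the job, leaving 4/5.
Volunteer D and volunteer E together work at 9/40 per minute, so finishing takes 4/5 ÷ 9/40 = 32/9 minutes.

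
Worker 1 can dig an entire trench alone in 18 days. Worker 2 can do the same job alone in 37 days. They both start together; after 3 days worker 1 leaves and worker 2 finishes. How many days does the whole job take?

In the first 3 days the combined rate is 55/666, so 55/222 of the job is done, leaving 167/222.
After worker 1 leaves the rate is 1/37 per day; the remaining 167/222 takes 167/6 days.
Total = 3 + 167/6 = 185/6 days.

185/6 days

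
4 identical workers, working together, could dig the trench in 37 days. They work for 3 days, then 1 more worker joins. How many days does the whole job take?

One worker does 1/148 of the job per day.
After 3 days with 4 workers, 3/37 is done (34/37 left).
With 5 workers the rate is 5/148, so the rest takes 34/37 ÷ 5/148 = 136/5 days.
Total = 3 + 136/5 = 151/5 days.

151/5 days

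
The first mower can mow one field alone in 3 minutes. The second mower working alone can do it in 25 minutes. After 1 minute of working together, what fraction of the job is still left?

47/75

Combined rate: 1/3 + 1/25 = (25 + 3)/75 = 28/75 per minute.
In 1 minute they complete 1·28/75 = 28/75 of the job.
So 47/75 remains.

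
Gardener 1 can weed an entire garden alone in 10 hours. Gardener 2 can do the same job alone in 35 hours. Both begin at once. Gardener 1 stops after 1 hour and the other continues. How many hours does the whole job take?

In the first 1 hour the combined rate is 9/70, so 9/70 of the job is done, leaving 61/70.
After gardener 1 leaves the rate is 1/35 per hour; the remaining 61/70 takes 61/2 hours.
Total = 1 + 61/2 = 63/2 hours.

63/2 hours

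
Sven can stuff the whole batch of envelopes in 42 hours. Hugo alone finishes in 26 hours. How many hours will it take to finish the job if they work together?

With two workers the combined time is the product over the sum: 42·26/(42+26) = 1092/68 = 273/17 hours.

273/17 hours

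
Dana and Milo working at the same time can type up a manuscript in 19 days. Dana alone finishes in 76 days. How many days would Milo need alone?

Combined rate is 1/19 per day.
Known contribution: 1/76 per day.
So Milo's rate is 1/19 − 1/76 = 3/76, meaning 76/3 days alone.

76/3 days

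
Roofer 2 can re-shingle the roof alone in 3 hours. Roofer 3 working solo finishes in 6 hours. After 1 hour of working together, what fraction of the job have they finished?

Combined rate: 1/3 + 1/6 = (2 + 1)/6 = 3/6 = 1/2 per hour.
In 1 hour they complete 1·1/2 = 1/2 of the job.

1/2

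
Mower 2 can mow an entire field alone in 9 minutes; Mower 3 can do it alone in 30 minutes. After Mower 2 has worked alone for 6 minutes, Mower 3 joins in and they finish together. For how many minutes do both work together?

In 6 minutes Mower 2 does 6/9 = 2/3 of the job, leaving 1/3.
Mower 2 and Mower 3 together work at 13/90 per minute, so finishing takes 1/3 ÷ 13/90 = 30/13 minutes.

30/13 minutes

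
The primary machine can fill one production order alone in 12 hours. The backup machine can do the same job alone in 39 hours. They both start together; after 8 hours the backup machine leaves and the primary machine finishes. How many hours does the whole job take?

124/13 hours

In the first 8 hours the combined rate is 17/156, so 34/39 of the job is done, leaving 5/39.
After the backup machine leaves the rate is 1/12 per hour; the remaining 5/39 takes 20/13 hours.
Total = 8 + 20/13 = 124/13 hours.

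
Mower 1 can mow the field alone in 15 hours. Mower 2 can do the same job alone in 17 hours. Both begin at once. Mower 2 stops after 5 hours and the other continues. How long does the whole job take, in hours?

180/17 hours

In the first 5 hours the combined rate is 32/255, so 32/51 of the job is done, leaving 19/51.
After mower 2 leaves the rate is 1/15 per hour; the remaining 19/51 takes 95/17 hours.
Total = 5 + 95/17 = 180/17 hours.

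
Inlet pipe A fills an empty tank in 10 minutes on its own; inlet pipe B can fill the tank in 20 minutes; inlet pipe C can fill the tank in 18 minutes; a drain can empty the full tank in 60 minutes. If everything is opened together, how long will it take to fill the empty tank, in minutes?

Net rate = 1/10 + 1/20 + 1/18 − 1/60 = (18 + 9 + 10 − 3)/180 = 34/180 = 17/90 per minute.
Filling time = 1 ÷ (17/90) = 90/17 minutes.

90/17 minutes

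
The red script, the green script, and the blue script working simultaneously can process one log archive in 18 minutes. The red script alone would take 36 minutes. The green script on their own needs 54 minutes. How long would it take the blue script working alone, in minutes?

Combined rate is 1/18 per minute.
Known contribution: 1/36 + 1/54 = (3 + 2)/108 = 5/108 per minute.
So the blue script's rate is 1/18 − 5/108 = 1/108, meaning 108 minutes alone.

108 minutes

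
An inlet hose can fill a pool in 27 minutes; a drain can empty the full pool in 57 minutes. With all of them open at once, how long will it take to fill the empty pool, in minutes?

Net rate = 1/27 − 1/57 = (19 − 9)/513 = 10/513 per minute.
Filling time = 1 ÷ (10/513) = 513/10 minutes.

513/10 minutes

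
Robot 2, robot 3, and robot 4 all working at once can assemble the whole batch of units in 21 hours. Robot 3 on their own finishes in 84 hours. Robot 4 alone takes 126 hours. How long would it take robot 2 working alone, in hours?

36 hours

Combined rate is 1/21 per hour.
Known contribution: 1/84 + 1/126 = (3 + 2)/252 = 5/252 per hour.
So robot 2's rate is 1/21 − 5/252 = 1/36, meaning 36 hours alone.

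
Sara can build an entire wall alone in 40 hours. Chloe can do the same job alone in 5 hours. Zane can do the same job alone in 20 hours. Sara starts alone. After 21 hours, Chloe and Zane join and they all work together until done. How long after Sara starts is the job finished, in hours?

250/11 hours

In the first 21 hours Sara alone does 21/40 of the job, leaving 19/40.
Once everyone is working, combined rate: 1/40 + 1/5 + 1/20 = (1 + 8 + 2)/40 = 11/40 per hour.
Remaining 19/40 at 11/40 per hour takes 19/11 hours.
Total from the start = 21 + 19/11 = 250/11 hours.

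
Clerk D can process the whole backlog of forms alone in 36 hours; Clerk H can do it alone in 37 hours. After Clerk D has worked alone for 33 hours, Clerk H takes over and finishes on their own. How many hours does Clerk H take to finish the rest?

In 33 hours Clerk D does 33/36 = 11/12 of the job, leaving 1/12.
Clerk H works at 1/37 per hour, so finishing takes 1/12 ÷ 1/37 = 37/12 hours.

37/12 hours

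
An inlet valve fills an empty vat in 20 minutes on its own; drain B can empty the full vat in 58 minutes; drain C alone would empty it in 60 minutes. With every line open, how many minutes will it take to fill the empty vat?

Net rate = 1/20 − 1/58 − 1/60 = (87 − 30 − 29)/1740 = 28/1740 = 7/435 per minute.
Filling time = 1 ÷ (7/435) = 435/7 minutes.

435/7 minutes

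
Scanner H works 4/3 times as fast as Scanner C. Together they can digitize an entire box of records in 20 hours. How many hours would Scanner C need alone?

140/3 hours

Let Scanner C's rate be r; then Scanner H's rate is (4/3)r, so together (4/3 + 1)r = (7/3)r = 1/20.
Thus r = 3/140 per hour.
Scanner C alone: 140/3 hours; Scanner H alone: 35 hours.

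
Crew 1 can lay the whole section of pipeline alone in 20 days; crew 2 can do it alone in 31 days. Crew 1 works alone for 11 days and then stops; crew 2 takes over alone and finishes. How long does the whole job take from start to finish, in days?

In 11 days crew 1 does 11/20 of the job, leaving 9/20.
Crew 2 works at 1/31 per day, so finishing takes 9/20 ÷ 1/31 = 279/20 days.
Total time = 11 + 279/20 = 499/20 days.

499/20 days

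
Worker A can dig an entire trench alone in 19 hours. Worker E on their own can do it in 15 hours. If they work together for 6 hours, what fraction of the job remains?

Combined rate: 1/19 + 1/15 = (15 + 19)/285 = 34/285 per hour.
In 6 hours they complete 6·34/285 = 68/95 of the job.
So 27/95 remains.

27/95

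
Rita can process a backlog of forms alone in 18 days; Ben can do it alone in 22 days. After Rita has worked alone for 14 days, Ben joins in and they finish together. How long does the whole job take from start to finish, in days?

81/5 days

In 14 days Rita does 14/18 = 7/9 of the job, leaving 2/9.
Rita and Ben together work at 10/99 per day, so finishing takes 2/9 ÷ 10/99 = 11/5 days.
Total time = 14 + 11/5 = 81/5 days.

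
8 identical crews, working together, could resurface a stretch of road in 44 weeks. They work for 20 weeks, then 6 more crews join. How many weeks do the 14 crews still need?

96/7 weeks

One crew does 1/352 of the job per week.
After 20 weeks with 8 crews, 5/11 is done (6/11 left).
With 14 crews the rate is 14/352 = 7/176, so the rest takes 6/11 ÷ 7/176 = 96/7 weeks.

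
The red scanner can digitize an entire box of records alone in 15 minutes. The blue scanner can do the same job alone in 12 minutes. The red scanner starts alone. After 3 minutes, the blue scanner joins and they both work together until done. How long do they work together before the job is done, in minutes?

In the first 3 minutes the red scanner alone does 3/15 = 1/5 of the job, leaving 4/5.
Once everyone is working, combined rate: 1/15 + 1/12 = (4 + 5)/60 = 9/60 = 3/20 per minute.
Remaining 4/5 at 3/20 per minute takes 16/3 minutes.

16/3 minutes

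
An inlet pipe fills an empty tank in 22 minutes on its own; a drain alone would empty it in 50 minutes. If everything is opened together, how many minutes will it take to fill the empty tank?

Net rate = 1/22 − 1/50 = (25 − 11)/550 = 14/550 = 7/275 per minute.
Filling time = 1 ÷ (7/275) = 275/7 minutes.

275/7 minutes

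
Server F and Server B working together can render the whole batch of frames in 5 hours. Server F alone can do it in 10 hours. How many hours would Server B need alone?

Combined rate is 1/5 per hour.
Known contribution: 1/10 per hour.
So Server B's rate is 1/5 − 1/10 = 1/10, meaning 10 hours alone.

10 hours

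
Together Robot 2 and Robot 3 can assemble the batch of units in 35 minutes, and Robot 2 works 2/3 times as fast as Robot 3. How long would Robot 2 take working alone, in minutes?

Let Robot 3's rate be r; then Robot 2's rate is (2/3)r, so together (2/3 + 1)r = (5/3)r = 1/35.
Thus r = 3/175 per minute.
Robot 3 alone: 175/3 minutes; Robot 2 alone: 175/2 minutes.

175/2 minutes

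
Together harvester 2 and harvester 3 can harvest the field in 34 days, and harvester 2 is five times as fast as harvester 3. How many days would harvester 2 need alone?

Let harvester 3's rate be r; then harvester 2's rate is 5r, so together (5 + 1)r = 6r = 1/34.
Thus r = 1/204 per day.
Harvester 3 alone: 204 days; harvester 2 alone: 204/5 days.

204/5 days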